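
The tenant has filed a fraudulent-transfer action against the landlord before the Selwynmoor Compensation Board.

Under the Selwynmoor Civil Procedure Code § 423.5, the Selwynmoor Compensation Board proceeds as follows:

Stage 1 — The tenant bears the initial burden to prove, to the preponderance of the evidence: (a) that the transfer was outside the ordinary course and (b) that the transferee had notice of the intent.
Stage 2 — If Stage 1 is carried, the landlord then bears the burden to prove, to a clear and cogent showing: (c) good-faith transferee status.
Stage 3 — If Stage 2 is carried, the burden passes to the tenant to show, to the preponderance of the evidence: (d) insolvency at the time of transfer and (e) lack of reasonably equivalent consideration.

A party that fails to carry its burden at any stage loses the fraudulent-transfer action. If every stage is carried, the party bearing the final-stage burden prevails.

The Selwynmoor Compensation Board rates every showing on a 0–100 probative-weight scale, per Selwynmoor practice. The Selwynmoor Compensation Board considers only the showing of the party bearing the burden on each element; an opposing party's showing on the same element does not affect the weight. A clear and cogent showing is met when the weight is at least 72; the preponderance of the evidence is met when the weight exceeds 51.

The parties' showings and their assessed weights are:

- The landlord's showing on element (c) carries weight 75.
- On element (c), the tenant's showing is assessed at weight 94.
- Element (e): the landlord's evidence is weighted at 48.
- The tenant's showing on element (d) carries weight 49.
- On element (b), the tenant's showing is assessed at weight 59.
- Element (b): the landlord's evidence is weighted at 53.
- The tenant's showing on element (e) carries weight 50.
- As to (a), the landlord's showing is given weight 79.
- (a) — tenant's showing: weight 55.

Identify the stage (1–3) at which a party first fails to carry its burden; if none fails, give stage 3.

stage 3

Stage 1 (tenant, the preponderance of the evidence, weight exceeds 51): (a) 55 (landlord's 79 disregarded) > 51 — meets; (b) 59 (landlord's 53 disregarded) > 51 — meets.
  All elements met. The burden passes to the landlord.
Stage 2 (landlord, a clear and cogent showing, weight is at least 72): (c) 75 (tenant's 94 disregarded) ≥ 72 — meets.
  Stage 2 carried; the burden shifts to the tenant.
Stage 3 (tenant, the preponderance of the evidence, weight exceeds 51): (d) 49 ≤ 51 — fails; (e) 50 (landlord's 48 disregarded) ≤ 51 — fails.
  Not every element is met, so the tenant fails to carry Stage 3.
The analysis ends at Stage 3; the landlord prevails.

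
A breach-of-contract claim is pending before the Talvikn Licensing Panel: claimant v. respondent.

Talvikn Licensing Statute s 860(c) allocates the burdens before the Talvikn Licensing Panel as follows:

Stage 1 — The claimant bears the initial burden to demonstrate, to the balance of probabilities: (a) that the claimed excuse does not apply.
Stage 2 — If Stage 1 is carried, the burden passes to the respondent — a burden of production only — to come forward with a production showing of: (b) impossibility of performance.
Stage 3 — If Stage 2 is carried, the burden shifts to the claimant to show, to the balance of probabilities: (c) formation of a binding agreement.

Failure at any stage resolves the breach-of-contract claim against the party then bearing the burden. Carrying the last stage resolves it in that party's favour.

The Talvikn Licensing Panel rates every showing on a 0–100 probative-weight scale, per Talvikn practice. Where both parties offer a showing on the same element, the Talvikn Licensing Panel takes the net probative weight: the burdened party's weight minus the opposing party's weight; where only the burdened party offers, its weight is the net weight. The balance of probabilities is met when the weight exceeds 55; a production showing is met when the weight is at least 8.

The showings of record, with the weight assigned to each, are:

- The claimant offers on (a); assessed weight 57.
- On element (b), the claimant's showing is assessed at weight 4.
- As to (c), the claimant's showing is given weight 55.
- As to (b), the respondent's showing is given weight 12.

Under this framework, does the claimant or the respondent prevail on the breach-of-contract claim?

Stage 1 (claimant, the balance of probabilities, weight exceeds 55): (a) 57 > 55 — meets.
  Stage 1 carried; the burden shifts to the respondent.
Stage 2 (respondent, a production showing, weight is at least 8): (b) net 12−4=8 ≥ 8 — meets.
  Stage 2 is satisfied; the onus moves to the claimant.
Stage 3 (claimant, the balance of probabilities, weight exceeds 55): (c) 55 ≤ 55 — fails.
  The claimant does not carry Stage 3.
So the respondent prevails.

respondent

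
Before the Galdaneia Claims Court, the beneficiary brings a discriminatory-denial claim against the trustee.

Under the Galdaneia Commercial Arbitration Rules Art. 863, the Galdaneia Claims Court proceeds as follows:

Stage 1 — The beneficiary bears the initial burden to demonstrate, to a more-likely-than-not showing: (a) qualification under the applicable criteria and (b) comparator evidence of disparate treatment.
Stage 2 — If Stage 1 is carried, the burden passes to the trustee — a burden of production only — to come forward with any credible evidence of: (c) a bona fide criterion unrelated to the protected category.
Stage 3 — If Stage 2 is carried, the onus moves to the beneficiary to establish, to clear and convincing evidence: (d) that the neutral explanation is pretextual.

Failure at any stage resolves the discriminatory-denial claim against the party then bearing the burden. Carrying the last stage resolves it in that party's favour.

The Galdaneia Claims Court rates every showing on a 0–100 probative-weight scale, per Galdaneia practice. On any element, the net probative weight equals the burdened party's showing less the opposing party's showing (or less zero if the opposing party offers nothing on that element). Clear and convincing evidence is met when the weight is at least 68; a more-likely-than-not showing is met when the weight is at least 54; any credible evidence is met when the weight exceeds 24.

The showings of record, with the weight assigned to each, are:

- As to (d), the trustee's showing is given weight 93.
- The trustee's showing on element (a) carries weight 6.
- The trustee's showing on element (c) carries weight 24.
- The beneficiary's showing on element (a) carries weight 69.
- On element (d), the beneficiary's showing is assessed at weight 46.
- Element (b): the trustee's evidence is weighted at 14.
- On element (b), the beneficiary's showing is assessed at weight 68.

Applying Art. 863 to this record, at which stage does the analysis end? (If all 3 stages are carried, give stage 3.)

stage 2

Stage 1 (beneficiary, a more-likely-than-not showing, weight is at least 54): (a) net 69−6=63 ≥ 54 — meets; (b) net 68−14=54 ≥ 54 — meets.
  The beneficiary carries Stage 1; the trustee now bears the burden.
Stage 2 (trustee, any credible evidence, weight exceeds 24): (c) 24 ≤ 24 — fails.
  Stage 2 not carried; the trustee fails its burden.
The beneficiary prevails.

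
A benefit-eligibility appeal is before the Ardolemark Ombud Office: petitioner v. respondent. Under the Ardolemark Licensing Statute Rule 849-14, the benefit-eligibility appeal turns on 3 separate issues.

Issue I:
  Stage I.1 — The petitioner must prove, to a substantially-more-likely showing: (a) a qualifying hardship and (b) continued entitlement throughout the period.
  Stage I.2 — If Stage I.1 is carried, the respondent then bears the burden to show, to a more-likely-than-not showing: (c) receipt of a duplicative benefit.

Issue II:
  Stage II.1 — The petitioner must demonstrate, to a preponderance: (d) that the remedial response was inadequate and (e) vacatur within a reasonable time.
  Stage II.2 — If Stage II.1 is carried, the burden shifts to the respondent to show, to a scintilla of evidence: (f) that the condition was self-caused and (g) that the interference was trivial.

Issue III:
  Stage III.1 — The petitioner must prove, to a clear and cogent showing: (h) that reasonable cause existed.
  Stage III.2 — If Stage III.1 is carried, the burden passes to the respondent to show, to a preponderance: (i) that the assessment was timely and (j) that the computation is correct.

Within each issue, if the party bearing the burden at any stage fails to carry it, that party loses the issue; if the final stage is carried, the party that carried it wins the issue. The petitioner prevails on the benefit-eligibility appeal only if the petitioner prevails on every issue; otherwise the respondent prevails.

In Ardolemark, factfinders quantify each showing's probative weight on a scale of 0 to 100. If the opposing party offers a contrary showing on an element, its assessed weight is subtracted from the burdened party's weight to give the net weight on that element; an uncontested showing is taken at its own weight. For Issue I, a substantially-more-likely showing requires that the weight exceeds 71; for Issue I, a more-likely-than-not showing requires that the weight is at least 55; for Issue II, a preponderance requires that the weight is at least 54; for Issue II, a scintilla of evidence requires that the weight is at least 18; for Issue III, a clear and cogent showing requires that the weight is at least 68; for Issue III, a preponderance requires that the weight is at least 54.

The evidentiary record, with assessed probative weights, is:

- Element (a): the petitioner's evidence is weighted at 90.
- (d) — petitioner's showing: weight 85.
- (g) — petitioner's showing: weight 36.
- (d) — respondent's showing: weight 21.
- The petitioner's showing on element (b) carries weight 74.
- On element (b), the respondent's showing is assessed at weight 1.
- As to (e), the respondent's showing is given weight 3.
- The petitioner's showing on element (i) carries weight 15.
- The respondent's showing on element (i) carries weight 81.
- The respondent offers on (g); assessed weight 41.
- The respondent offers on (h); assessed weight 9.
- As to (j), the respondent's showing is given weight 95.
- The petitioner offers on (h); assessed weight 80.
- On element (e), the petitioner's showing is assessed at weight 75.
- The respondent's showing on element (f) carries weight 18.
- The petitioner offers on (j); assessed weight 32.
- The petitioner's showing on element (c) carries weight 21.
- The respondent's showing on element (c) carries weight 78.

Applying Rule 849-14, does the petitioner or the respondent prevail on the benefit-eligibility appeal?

— Issue I —
Stage I.1 (petitioner, a substantially-more-likely showing, weight exceeds 71): (a) 90 > 71 — meets; (b) net 74−1=73 > 71 — meets.
  Stage I.1 is satisfied; the onus moves to the respondent.
Stage I.2 (respondent, a more-likely-than-not showing, weight is at least 55): (c) net 78−21=57 ≥ 55 — meets.
  Stage I.2 carried; the final stage is satisfied.
All stages carried — the respondent prevails on this issue.
— Issue II —
Stage II.1 (petitioner, a preponderance, weight is at least 54): (d) net 85−21=64 ≥ 54 — meets; (e) net 75−3=72 ≥ 54 — meets.
  The petitioner carries Stage II.1; the respondent now bears the burden.
Stage II.2 (respondent, a scintilla of evidence, weight is at least 18): (f) 18 ≥ 18 — meets; (g) net 41−36=5 < 18 — fails.
  Stage II.2 not carried; the respondent fails its burden.
The analysis ends at Stage II.2; the petitioner prevails on this issue.
— Issue III —
Stage III.1 — burden on petitioner; standard: a clear and cogent showing (weight is at least 68).
    (h): 80 − 9 = 71 ≥ 68 [met]
  All elements met. The burden passes to the respondent.
Stage III.2 — burden on respondent; standard: a preponderance (weight is at least 54).
    (i): 81 − 15 = 66 ≥ 54 [met]
    (j): 95 − 32 = 63 ≥ 54 [met]
  The respondent carries the last stage.
With every stage satisfied, the respondent prevails on this issue.
Per-issue: Issue I → respondent; Issue II → petitioner; Issue III → respondent. The petitioner must prevail on every issue; overall, the respondent prevails.

respondent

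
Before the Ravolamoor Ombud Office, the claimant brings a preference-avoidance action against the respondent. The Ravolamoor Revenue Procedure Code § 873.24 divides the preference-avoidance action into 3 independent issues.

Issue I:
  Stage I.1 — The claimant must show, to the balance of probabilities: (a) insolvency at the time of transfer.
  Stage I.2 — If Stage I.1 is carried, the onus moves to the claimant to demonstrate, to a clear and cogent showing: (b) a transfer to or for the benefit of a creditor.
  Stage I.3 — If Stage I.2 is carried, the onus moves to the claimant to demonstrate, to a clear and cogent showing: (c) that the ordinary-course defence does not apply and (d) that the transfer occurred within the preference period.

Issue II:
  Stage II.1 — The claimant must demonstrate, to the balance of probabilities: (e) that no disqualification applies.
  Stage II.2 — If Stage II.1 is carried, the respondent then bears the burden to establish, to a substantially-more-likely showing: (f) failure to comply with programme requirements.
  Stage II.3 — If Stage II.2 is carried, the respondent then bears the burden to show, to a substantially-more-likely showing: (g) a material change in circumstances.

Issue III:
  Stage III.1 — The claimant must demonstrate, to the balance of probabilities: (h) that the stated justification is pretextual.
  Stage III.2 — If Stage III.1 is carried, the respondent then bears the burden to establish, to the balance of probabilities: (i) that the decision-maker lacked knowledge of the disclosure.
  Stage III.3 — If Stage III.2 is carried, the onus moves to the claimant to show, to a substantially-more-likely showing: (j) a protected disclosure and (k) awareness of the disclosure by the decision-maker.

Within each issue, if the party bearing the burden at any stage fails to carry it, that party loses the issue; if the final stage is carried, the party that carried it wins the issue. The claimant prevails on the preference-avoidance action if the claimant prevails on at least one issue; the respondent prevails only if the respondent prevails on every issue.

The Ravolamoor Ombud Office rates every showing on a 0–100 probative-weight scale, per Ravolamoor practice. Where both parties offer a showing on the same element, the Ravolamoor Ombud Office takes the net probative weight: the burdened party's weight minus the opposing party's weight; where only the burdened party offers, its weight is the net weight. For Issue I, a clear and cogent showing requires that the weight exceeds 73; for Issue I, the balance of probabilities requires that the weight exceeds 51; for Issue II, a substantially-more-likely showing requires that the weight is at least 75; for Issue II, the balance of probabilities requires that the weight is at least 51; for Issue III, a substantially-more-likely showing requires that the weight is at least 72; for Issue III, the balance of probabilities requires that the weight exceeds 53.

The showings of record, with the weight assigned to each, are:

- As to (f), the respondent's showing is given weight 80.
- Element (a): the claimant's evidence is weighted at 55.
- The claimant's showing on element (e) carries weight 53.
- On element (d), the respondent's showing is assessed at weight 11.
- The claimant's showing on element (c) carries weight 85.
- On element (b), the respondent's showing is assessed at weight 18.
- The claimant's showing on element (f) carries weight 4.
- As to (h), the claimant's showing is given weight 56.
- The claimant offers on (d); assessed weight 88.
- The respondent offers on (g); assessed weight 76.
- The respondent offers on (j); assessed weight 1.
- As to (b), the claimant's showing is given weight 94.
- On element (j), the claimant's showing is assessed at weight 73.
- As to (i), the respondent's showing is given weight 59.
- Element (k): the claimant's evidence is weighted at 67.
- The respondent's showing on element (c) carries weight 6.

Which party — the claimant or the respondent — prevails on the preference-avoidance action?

claimant

— Issue I —
Stage I.1 (claimant, the balance of probabilities, weight exceeds 51): (a) 55 > 51 — meets.
  Stage I.1 carried; the burden remains with the claimant.
Stage I.2 (claimant, a clear and cogent showing, weight exceeds 73): (b) net 94−18=76 > 73 — meets.
  Stage I.2 is satisfied; the claimant continues to bear the burden.
Stage I.3 (claimant, a clear and cogent showing, weight exceeds 73): (c) net 85−6=79 > 73 — meets; (d) net 88−11=77 > 73 — meets.
  The claimant carries the last stage.
With every stage satisfied, the claimant prevails on this issue.
— Issue II —
Stage II.1 (claimant, the balance of probabilities, weight is at least 51): (e) 53 ≥ 51 — meets.
  Stage II.1 carried; the burden shifts to the respondent.
Stage II.2 (respondent, a substantially-more-likely showing, weight is at least 75): (f) net 80−4=76 ≥ 75 — meets.
  Stage II.2 is satisfied; the respondent continues to bear the burden.
Stage II.3 (respondent, a substantially-more-likely showing, weight is at least 75): (g) 76 ≥ 75 — meets.
  All elements met at the final stage.
Every stage carried; the respondent prevails on this issue.
— Issue III —
At Stage III.1 the claimant must meet the balance of probabilities (weight exceeds 53): on (h) the weight is 56, > 53, so (h) meets the standard.
  The claimant carries Stage III.1; the respondent now bears the burden.
At Stage III.2 the respondent must meet the balance of probabilities (weight exceeds 53): on (i) the weight is 59, which does exceed 53, so (i) meets the standard.
  Stage III.2 carried; the burden shifts to the claimant.
At Stage III.3 the claimant must meet a substantially-more-likely showing (weight is at least 72): on (j) the weight is 73 less the opposing 1 gives net 72, which does reach 72, so (j) meets the standard; on (k) the weight is 67, which does not reach 72, so (k) does not meet the standard.
  The claimant does not carry Stage III.3.
So the respondent prevails on this issue.
Per-issue: Issue I → claimant; Issue II → respondent; Issue III → respondent. The claimant must prevail on at least one issue; overall, the claimant prevails.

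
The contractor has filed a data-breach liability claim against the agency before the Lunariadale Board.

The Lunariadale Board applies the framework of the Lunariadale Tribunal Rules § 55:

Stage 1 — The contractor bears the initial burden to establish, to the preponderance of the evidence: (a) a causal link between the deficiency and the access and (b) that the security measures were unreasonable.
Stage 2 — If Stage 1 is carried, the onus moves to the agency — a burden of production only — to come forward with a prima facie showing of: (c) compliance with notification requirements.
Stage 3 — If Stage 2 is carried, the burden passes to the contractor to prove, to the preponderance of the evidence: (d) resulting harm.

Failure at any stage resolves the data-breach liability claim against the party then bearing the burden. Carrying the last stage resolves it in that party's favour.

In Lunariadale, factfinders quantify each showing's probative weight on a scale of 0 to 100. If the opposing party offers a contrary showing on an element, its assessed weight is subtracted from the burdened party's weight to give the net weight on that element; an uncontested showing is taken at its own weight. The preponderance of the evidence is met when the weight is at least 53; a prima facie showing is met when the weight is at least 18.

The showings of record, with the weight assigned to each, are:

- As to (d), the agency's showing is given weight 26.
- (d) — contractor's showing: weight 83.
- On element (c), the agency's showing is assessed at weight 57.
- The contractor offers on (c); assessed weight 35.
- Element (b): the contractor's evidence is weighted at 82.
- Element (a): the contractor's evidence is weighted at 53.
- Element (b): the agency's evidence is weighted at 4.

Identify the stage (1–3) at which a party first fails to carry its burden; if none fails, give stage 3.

Stage 1 — burden on contractor; standard: the preponderance of the evidence (weight is at least 53).
    (a): 53 ≥ 53 [met]
    (b): 82 − 4 = 78 ≥ 53 [met]
  All elements met. The burden passes to the agency.
Stage 2 — burden on agency; standard: a prima facie showing (weight is at least 18).
    (c): 57 − 35 = 22 ≥ 18 [met]
  All elements met. The burden passes to the contractor.
Stage 3 — burden on contractor; standard: the preponderance of the evidence (weight is at least 53).
    (d): 83 − 26 = 57 ≥ 53 [met]
  The contractor carries the last stage.
Every stage carried; the contractor prevails.

stage 3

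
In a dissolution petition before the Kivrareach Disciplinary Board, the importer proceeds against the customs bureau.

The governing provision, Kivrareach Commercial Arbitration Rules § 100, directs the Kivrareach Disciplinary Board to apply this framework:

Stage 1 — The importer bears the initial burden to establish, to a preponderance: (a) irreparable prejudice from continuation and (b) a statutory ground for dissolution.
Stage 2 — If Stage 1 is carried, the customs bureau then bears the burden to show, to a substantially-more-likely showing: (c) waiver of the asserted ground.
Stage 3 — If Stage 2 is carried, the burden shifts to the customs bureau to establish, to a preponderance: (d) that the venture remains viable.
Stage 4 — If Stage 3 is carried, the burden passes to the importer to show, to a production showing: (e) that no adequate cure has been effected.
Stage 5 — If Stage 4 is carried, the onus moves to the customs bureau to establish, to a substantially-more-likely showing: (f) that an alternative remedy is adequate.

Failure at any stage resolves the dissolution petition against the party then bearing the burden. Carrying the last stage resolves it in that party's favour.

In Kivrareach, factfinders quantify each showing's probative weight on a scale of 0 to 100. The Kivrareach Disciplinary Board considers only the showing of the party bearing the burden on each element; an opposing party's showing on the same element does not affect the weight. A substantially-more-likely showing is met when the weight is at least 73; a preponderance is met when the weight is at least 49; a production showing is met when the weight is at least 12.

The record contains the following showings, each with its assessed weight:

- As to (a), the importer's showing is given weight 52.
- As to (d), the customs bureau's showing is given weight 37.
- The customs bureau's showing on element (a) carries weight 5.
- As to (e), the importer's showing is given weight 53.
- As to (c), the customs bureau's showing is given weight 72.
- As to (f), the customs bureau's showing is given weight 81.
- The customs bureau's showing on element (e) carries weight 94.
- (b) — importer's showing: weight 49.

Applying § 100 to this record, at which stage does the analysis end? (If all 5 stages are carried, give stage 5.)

At Stage 1 the importer must meet a preponderance (weight is at least 49): on (a) the weight is 52 (the customs bureau's 5 is given no effect), which does reach 49, so (a) meets the standard; on (b) the weight is 49, ≥ 49, so (b) meets the standard.
  Stage 1 carried; the burden shifts to the customs bureau.
At Stage 2 the customs bureau must meet a substantially-more-likely showing (weight is at least 73): on (c) the weight is 72, which does not reach 73, so (c) does not meet the standard.
  Not every element is met, so the customs bureau fails to carry Stage 2.
So the importer prevails.

stage 2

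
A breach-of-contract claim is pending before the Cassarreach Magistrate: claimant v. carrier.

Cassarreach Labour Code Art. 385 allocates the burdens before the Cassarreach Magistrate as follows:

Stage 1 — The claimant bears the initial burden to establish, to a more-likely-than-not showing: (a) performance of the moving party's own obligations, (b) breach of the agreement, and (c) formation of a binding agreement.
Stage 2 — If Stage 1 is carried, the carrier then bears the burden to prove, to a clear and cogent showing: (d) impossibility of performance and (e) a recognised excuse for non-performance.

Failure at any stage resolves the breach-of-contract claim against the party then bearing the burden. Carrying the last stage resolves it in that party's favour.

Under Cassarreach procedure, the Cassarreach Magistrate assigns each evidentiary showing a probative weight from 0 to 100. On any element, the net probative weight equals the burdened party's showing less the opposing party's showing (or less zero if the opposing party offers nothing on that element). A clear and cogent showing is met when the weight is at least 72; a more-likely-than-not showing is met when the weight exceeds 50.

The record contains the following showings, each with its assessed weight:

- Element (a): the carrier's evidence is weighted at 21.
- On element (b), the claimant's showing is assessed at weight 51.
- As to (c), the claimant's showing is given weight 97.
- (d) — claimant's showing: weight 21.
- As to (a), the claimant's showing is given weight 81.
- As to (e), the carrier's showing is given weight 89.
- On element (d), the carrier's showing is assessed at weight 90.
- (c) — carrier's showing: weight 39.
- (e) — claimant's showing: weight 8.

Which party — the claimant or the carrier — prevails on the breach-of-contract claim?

claimant

Stage 1 (claimant, a more-likely-than-not showing, weight exceeds 50): (a) net 81−21=60 > 50 — meets; (b) 51 > 50 — meets; (c) net 97−39=58 > 50 — meets.
  Stage 1 carried; the burden shifts to the carrier.
Stage 2 (carrier, a clear and cogent showing, weight is at least 72): (d) net 90−21=69 < 72 — fails; (e) net 89−8=81 ≥ 72 — meets.
  Not every element is met, so the carrier fails to carry Stage 2.
The claimant prevails.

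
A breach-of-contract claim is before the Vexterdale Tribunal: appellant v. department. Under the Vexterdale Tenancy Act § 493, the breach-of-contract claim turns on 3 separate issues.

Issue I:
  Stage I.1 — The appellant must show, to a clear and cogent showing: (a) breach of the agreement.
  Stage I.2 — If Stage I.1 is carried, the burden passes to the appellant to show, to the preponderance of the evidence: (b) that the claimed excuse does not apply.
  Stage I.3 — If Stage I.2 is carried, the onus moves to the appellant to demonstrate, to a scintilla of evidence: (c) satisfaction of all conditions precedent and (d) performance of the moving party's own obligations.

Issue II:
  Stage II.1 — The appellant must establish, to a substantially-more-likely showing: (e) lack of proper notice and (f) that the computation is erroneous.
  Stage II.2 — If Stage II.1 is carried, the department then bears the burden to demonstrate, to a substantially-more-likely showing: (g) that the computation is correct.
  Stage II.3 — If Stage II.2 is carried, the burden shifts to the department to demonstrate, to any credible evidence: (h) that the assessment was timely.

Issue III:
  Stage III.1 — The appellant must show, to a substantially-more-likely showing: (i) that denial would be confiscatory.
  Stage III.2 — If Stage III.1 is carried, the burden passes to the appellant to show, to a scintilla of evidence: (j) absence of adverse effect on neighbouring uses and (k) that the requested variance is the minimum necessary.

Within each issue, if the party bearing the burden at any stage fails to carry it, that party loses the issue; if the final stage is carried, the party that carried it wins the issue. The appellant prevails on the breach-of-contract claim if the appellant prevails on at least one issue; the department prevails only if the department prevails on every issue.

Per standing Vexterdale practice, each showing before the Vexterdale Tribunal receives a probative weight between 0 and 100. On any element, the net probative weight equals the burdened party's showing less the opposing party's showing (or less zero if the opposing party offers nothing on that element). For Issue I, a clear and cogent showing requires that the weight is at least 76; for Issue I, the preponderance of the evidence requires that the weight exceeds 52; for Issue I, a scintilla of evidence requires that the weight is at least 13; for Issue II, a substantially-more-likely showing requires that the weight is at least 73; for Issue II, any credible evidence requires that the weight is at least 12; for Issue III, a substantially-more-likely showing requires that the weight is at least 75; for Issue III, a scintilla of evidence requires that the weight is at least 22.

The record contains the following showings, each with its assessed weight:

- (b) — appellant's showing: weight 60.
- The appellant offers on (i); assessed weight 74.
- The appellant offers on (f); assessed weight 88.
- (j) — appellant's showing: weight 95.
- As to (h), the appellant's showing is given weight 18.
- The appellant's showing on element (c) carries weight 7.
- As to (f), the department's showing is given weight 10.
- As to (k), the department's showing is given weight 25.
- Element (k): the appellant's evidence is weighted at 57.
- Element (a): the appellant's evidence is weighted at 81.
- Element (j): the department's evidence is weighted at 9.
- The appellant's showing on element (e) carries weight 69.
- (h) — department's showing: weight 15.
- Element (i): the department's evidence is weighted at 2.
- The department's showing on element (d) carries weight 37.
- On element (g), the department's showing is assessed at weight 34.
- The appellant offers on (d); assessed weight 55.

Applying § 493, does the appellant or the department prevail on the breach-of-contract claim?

department

— Issue I —
At Stage I.1 the appellant must meet a clear and cogent showing (weight is at least 76): on (a) the weight is 81, which does reach 76, so (a) meets the standard.
  Stage I.1 is satisfied; the appellant continues to bear the burden.
At Stage I.2 the appellant must meet the preponderance of the evidence (weight exceeds 52): on (b) the weight is 60, > 52, so (b) meets the standard.
  All elements met. The appellant retains the burden for Stage I.3.
At Stage I.3 the appellant must meet a scintilla of evidence (weight is at least 13): on (c) the weight is 7, which does not reach 13, so (c) does not meet the standard; on (d) the weight is 55 less the opposing 37 gives net 18, which does reach 13, so (d) meets the standard.
  Stage I.3 not carried; the appellant fails its burden.
The analysis ends at Stage I.3; the department prevails on this issue.
— Issue II —
Stage II.1 (appellant, a substantially-more-likely showing, weight is at least 73): (e) 69 < 73 — fails; (f) net 88−10=78 ≥ 73 — meets.
  The appellant does not carry Stage II.1.
The analysis ends at Stage II.1; the department prevails on this issue.
— Issue III —
At Stage III.1 the appellant must meet a substantially-more-likely showing (weight is at least 75): on (i) the weight is 74 less the opposing 2 gives net 72, < 75, so (i) does not meet the standard.
  Stage III.1 not carried; the appellant fails its burden.
The department prevails on this issue.
Per-issue: Issue I → department; Issue II → department; Issue III → department. The appellant must prevail on at least one issue; overall, the department prevails.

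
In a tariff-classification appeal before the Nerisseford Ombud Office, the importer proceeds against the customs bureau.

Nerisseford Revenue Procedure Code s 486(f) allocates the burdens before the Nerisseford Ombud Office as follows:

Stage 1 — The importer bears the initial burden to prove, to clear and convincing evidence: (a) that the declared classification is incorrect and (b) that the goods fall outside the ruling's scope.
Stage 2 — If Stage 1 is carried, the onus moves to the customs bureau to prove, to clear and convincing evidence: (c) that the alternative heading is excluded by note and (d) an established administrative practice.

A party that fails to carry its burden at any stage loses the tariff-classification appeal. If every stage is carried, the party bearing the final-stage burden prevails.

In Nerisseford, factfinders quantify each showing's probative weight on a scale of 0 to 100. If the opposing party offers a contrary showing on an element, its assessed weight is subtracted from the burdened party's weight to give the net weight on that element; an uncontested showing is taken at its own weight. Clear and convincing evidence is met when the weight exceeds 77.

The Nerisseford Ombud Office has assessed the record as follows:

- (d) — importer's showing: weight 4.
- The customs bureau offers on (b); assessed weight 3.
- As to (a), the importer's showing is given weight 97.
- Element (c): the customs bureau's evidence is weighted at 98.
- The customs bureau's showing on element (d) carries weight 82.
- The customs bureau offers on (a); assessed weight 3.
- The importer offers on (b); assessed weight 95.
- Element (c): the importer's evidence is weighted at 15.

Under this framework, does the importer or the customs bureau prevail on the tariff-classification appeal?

customs bureau

Stage 1 — burden on importer; standard: clear and convincing evidence (weight exceeds 77).
    (a): 97 − 3 = 94 > 77 [met]
    (b): 95 − 3 = 92 > 77 [met]
  Stage 1 carried; the burden shifts to the customs bureau.
Stage 2 — burden on customs bureau; standard: clear and convincing evidence (weight exceeds 77).
    (c): 98 − 15 = 83 > 77 [met]
    (d): 82 − 4 = 78 > 77 [met]
  Stage 2 carried; the final stage is satisfied.
With every stage satisfied, the customs bureau prevails.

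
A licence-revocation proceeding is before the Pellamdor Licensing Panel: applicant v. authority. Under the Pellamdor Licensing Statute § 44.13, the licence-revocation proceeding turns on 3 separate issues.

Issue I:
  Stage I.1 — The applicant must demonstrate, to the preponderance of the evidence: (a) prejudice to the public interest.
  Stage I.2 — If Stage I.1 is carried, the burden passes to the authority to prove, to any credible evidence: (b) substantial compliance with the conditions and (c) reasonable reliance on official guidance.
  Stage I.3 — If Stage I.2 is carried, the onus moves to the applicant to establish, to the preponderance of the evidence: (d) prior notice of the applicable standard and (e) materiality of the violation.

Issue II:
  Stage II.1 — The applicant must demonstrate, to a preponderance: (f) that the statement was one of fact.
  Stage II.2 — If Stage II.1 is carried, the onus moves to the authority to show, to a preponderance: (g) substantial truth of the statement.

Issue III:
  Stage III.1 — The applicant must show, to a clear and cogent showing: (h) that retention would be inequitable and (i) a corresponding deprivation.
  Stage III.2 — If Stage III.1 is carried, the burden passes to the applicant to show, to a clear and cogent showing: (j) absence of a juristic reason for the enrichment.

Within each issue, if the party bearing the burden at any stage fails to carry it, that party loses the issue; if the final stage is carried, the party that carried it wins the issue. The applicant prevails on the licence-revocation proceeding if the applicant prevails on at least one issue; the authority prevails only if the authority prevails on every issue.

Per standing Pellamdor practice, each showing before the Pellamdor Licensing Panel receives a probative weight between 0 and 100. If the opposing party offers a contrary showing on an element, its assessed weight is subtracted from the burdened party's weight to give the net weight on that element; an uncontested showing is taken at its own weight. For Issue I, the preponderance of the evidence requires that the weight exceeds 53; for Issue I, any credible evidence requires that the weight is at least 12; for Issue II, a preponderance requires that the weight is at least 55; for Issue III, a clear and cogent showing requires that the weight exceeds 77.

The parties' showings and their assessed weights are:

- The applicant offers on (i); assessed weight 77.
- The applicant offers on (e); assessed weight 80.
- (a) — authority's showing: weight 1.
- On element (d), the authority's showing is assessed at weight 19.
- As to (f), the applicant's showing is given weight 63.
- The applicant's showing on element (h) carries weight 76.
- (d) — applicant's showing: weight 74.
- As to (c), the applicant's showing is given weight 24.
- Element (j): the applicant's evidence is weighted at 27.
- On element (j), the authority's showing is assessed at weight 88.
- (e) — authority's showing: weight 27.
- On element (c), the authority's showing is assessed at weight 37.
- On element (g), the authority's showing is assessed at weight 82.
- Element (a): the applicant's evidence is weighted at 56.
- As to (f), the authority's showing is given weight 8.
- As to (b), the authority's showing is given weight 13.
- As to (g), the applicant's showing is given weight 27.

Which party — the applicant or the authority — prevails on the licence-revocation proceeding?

— Issue I —
Stage I.1 (applicant, the preponderance of the evidence, weight exceeds 53): (a) net 56−1=55 > 53 — meets.
  All elements met. The burden passes to the authority.
Stage I.2 (authority, any credible evidence, weight is at least 12): (b) 13 ≥ 12 — meets; (c) net 37−24=13 ≥ 12 — meets.
  All elements met. The burden passes to the applicant.
Stage I.3 (applicant, the preponderance of the evidence, weight exceeds 53): (d) net 74−19=55 > 53 — meets; (e) net 80−27=53 ≤ 53 — fails.
  Stage I.3 not carried; the applicant fails its burden.
So the authority prevails on this issue.
— Issue II —
At Stage II.1 the applicant must meet a preponderance (weight is at least 55): on (f) the weight is 63 less the opposing 8 gives net 55, ≥ 55, so (f) meets the standard.
  All elements met. The burden passes to the authority.
At Stage II.2 the authority must meet a preponderance (weight is at least 55): on (g) the weight is 82 less the opposing 27 gives net 55, which does reach 55, so (g) meets the standard.
  Stage II.2 carried; the final stage is satisfied.
Every stage carried; the authority prevails on this issue.
— Issue III —
Stage III.1 — burden on applicant; standard: a clear and cogent showing (weight exceeds 77).
    (h): 76 ≤ 77 [not met]
    (i): 77 ≤ 77 [not met]
  The applicant does not carry Stage III.1.
The authority prevails on this issue.
Per-issue: Issue I → authority; Issue II → authority; Issue III → authority. The applicant must prevail on at least one issue; overall, the authority prevails.

authority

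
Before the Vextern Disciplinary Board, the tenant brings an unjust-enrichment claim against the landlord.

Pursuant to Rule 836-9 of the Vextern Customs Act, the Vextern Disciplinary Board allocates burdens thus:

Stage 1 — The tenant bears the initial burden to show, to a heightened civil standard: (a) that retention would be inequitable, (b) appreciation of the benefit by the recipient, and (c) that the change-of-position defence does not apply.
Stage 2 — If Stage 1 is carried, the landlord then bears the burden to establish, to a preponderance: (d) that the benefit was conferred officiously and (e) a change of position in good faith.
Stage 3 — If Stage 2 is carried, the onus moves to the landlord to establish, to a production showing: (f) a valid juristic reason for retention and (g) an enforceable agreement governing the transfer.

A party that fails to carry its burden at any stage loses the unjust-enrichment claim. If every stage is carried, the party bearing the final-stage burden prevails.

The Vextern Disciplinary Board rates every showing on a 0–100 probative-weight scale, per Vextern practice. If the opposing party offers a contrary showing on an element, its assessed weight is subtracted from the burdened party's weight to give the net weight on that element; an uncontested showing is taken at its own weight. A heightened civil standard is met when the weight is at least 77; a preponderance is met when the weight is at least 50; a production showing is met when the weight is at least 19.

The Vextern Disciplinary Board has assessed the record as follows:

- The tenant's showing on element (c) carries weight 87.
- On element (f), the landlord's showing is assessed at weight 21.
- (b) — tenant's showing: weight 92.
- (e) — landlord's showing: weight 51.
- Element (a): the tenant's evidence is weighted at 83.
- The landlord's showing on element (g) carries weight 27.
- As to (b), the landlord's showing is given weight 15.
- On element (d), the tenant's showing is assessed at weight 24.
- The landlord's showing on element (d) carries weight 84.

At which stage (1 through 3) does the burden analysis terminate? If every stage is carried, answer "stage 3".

stage 3

Stage 1 (tenant, a heightened civil standard, weight is at least 77): (a) 83 ≥ 77 — meets; (b) net 92−15=77 ≥ 77 — meets; (c) 87 ≥ 77 — meets.
  All elements met. The burden passes to the landlord.
Stage 2 (landlord, a preponderance, weight is at least 50): (d) net 84−24=60 ≥ 50 — meets; (e) 51 ≥ 50 — meets.
  Stage 2 is satisfied; the landlord continues to bear the burden.
Stage 3 (landlord, a production showing, weight is at least 19): (f) 21 ≥ 19 — meets; (g) 27 ≥ 19 — meets.
  All elements met at the final stage.
With every stage satisfied, the landlord prevails.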